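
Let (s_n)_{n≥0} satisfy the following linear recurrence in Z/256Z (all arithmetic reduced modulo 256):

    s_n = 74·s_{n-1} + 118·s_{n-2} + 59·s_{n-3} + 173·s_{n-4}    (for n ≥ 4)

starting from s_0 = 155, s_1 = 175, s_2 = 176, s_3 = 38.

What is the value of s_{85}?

s_4 = 74·38 + 118·176 + 59·175 + 173·155 = 48
s_5 = 74·48 + 118·38 + 59·176 + 173·175 = 55
s_6 = 74·55 + 118·48 + 59·38 + 173·176 = 184
s_7 = 74·184 + 118·55 + 59·48 + 173·38 = 72
s_8 = 74·72 + 118·184 + 59·55 + 173·48 = 189
s_9 = 74·189 + 118·72 + 59·184 + 173·55 = 101
s_10 = 74·101 + 118·189 + 59·72 + 173·184 = 64
s_11 = 74·64 + 118·101 + 59·189 + 173·72 = 69
s_12 = 74·69 + 118·64 + 59·101 + 173·189 = 114
s_13 = 74·114 + 118·69 + 59·64 + 173·101 = 195
s_14 = 74·195 + 118·114 + 59·69 + 173·64 = 17
s_15 = 74·17 + 118·195 + 59·114 + 173·69 = 179
s_16 = 74·179 + 118·17 + 59·195 + 173·114 = 143
s_17 = 74·143 + 118·179 + 59·17 + 173·195 = 138
s_18 = 74·138 + 118·143 + 59·179 + 173·17 = 140
s_19 = 74·140 + 118·138 + 59·143 + 173·179 = 0
s_20 = 74·0 + 118·140 + 59·138 + 173·143 = 249
s_21 = 74·249 + 118·0 + 59·140 + 173·138 = 128
s_22 = 74·128 + 118·249 + 59·0 + 173·140 = 98
s_23 = 74·98 + 118·128 + 59·249 + 173·0 = 183
s_24 = 74·183 + 118·98 + 59·128 + 173·249 = 215
s_25 = 74·215 + 118·183 + 59·98 + 173·128 = 150
s_26 = 74·150 + 118·215 + 59·183 + 173·98 = 221
s_27 = 74·221 + 118·150 + 59·215 + 173·183 = 62
s_28 = 74·62 + 118·221 + 59·150 + 173·215 = 167
s_29 = 74·167 + 118·62 + 59·221 + 173·150 = 39
s_30 = 74·39 + 118·167 + 59·62 + 173·221 = 227
s_31 = 74·227 + 118·39 + 59·167 + 173·62 = 251
s_32 = 74·251 + 118·227 + 59·39 + 173·167 = 8
s_33 = 74·8 + 118·251 + 59·227 + 173·39 = 174
s_34 = 74·174 + 118·8 + 59·251 + 173·227 = 60
s_35 = 74·60 + 118·174 + 59·8 + 173·251 = 3
s_36 = 74·3 + 118·60 + 59·174 + 173·8 = 8
s_37 = 74·8 + 118·3 + 59·60 + 173·174 = 28
s_38 = 74·28 + 118·8 + 59·3 + 173·60 = 5
s_39 = 74·5 + 118·28 + 59·8 + 173·3 = 57
s_40 = 74·57 + 118·5 + 59·28 + 173·8 = 164
s_41 = 74·164 + 118·57 + 59·5 + 173·28 = 193
s_42 = 74·193 + 118·164 + 59·57 + 173·5 = 230
s_43 = 74·230 + 118·193 + 59·164 + 173·57 = 195
s_44 = 74·195 + 118·230 + 59·193 + 173·164 = 177
s_45 = 74·177 + 118·195 + 59·230 + 173·193 = 123
s_46 = 74·123 + 118·177 + 59·195 + 173·230 = 131
s_47 = 74·131 + 118·123 + 59·177 + 173·195 = 34
s_48 = 74·34 + 118·131 + 59·123 + 173·177 = 44
s_49 = 74·44 + 118·34 + 59·131 + 173·123 = 180
s_50 = 74·180 + 118·44 + 59·34 + 173·131 = 173
s_51 = 74·173 + 118·180 + 59·44 + 173·34 = 24
s_52 = 74·24 + 118·173 + 59·180 + 173·44 = 230
s_53 = 74·230 + 118·24 + 59·173 + 173·180 = 15
s_54 = 74·15 + 118·230 + 59·24 + 173·173 = 203
s_55 = 74·203 + 118·15 + 59·230 + 173·24 = 210
s_56 = 74·210 + 118·203 + 59·15 + 173·230 = 41
s_57 = 74·41 + 118·210 + 59·203 + 173·15 = 146
s_58 = 74·146 + 118·41 + 59·210 + 173·203 = 175
s_59 = 74·175 + 118·146 + 59·41 + 173·210 = 63
s_60 = 74·63 + 118·175 + 59·146 + 173·41 = 59
s_61 = 74·59 + 118·63 + 59·175 + 173·146 = 23
s_62 = 74·23 + 118·59 + 59·63 + 173·175 = 160
s_63 = 74·160 + 118·23 + 59·59 + 173·63 = 6
s_64 = 74·6 + 118·160 + 59·23 + 173·59 = 168
s_65 = 74·168 + 118·6 + 59·160 + 173·23 = 191
s_66 = 74·191 + 118·168 + 59·6 + 173·160 = 40
s_67 = 74·40 + 118·191 + 59·168 + 173·6 = 96
s_68 = 74·96 + 118·40 + 59·191 + 173·168 = 189
s_69 = 74·189 + 118·96 + 59·40 + 173·191 = 45
s_70 = 74·45 + 118·189 + 59·96 + 173·40 = 72
s_71 = 74·72 + 118·45 + 59·189 + 173·96 = 253
s_72 = 74·253 + 118·72 + 59·45 + 173·189 = 106
s_73 = 74·106 + 118·253 + 59·72 + 173·45 = 67
s_74 = 74·67 + 118·106 + 59·253 + 173·72 = 49
s_75 = 74·49 + 118·67 + 59·106 + 173·253 = 115
s_76 = 74·115 + 118·49 + 59·67 + 173·106 = 231
s_77 = 74·231 + 118·115 + 59·49 + 173·67 = 90
s_78 = 74·90 + 118·231 + 59·115 + 173·49 = 28
s_79 = 74·28 + 118·90 + 59·231 + 173·115 = 136
s_80 = 74·136 + 118·28 + 59·90 + 173·231 = 17
s_81 = 74·17 + 118·136 + 59·28 + 173·90 = 224
s_82 = 74·224 + 118·17 + 59·136 + 173·28 = 218
s_83 = 74·218 + 118·224 + 59·17 + 173·136 = 23
s_84 = 74·23 + 118·218 + 59·224 + 173·17 = 63
s_85 = 74·63 + 118·23 + 59·218 + 173·224 = 110

110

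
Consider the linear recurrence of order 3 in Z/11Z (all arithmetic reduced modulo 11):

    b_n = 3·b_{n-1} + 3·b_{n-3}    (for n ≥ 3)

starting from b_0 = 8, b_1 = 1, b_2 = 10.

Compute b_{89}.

b_3 = 3·10 + 0·1 + 3·8 = 10
b_4 = 3·10 + 0·10 + 3·1 = 0
b_5 = 3·0 + 0·10 + 3·10 = 8
b_6 = 3·8 + 0·0 + 3·10 = 10
b_7 = 3·10 + 0·8 + 3·0 = 8
b_8 = 3·8 + 0·10 + 3·8 = 4
b_9 = 3·4 + 0·8 + 3·10 = 9
b_10 = 3·9 + 0·4 + 3·8 = 7
b_11 = 3·7 + 0·9 + 3·4 = 0
b_12 = 3·0 + 0·7 + 3·9 = 5
b_13 = 3·5 + 0·0 + 3·7 = 3
b_14 = 3·3 + 0·5 + 3·0 = 9
b_15 = 3·9 + 0·3 + 3·5 = 9
b_16 = 3·9 + 0·9 + 3·3 = 3
b_17 = 3·3 + 0·9 + 3·9 = 3
b_18 = 3·3 + 0·3 + 3·9 = 3
b_19 = 3·3 + 0·3 + 3·3 = 7
b_20 = 3·7 + 0·3 + 3·3 = 8
b_21 = 3·8 + 0·7 + 3·3 = 0
b_22 = 3·0 + 0·8 + 3·7 = 10
b_23 = 3·10 + 0·0 + 3·8 = 10
b_24 = 3·10 + 0·10 + 3·0 = 8
b_25 = 3·8 + 0·10 + 3·10 = 10
b_26 = 3·10 + 0·8 + 3·10 = 5
b_27 = 3·5 + 0·10 + 3·8 = 6
b_28 = 3·6 + 0·5 + 3·10 = 4
b_29 = 3·4 + 0·6 + 3·5 = 5
b_30 = 3·5 + 0·4 + 3·6 = 0
b_31 = 3·0 + 0·5 + 3·4 = 1
b_32 = 3·1 + 0·0 + 3·5 = 7
b_33 = 3·7 + 0·1 + 3·0 = 10
b_34 = 3·10 + 0·7 + 3·1 = 0
b_35 = 3·0 + 0·10 + 3·7 = 10
b_36 = 3·10 + 0·0 + 3·10 = 5
b_37 = 3·5 + 0·10 + 3·0 = 4
b_38 = 3·4 + 0·5 + 3·10 = 9
b_39 = 3·9 + 0·4 + 3·5 = 9
b_40 = 3·9 + 0·9 + 3·4 = 6
b_41 = 3·6 + 0·9 + 3·9 = 1
b_42 = 3·1 + 0·6 + 3·9 = 8
b_43 = 3·8 + 0·1 + 3·6 = 9
b_44 = 3·9 + 0·8 + 3·1 = 8
b_45 = 3·8 + 0·9 + 3·8 = 4
b_46 = 3·4 + 0·8 + 3·9 = 6
b_47 = 3·6 + 0·4 + 3·8 = 9
b_48 = 3·9 + 0·6 + 3·4 = 6
b_49 = 3·6 + 0·9 + 3·6 = 3
b_50 = 3·3 + 0·6 + 3·9 = 3
b_51 = 3·3 + 0·3 + 3·6 = 5
b_52 = 3·5 + 0·3 + 3·3 = 2
b_53 = 3·2 + 0·5 + 3·3 = 4
b_54 = 3·4 + 0·2 + 3·5 = 5
b_55 = 3·5 + 0·4 + 3·2 = 10
b_56 = 3·10 + 0·5 + 3·4 = 9
b_57 = 3·9 + 0·10 + 3·5 = 9
b_58 = 3·9 + 0·9 + 3·10 = 2
b_59 = 3·2 + 0·9 + 3·9 = 0
b_60 = 3·0 + 0·2 + 3·9 = 5
b_61 = 3·5 + 0·0 + 3·2 = 10
b_62 = 3·10 + 0·5 + 3·0 = 8
b_63 = 3·8 + 0·10 + 3·5 = 6
b_64 = 3·6 + 0·8 + 3·10 = 4
b_65 = 3·4 + 0·6 + 3·8 = 3
b_66 = 3·3 + 0·4 + 3·6 = 5
b_67 = 3·5 + 0·3 + 3·4 = 5
b_68 = 3·5 + 0·5 + 3·3 = 2
b_69 = 3·2 + 0·5 + 3·5 = 10
b_70 = 3·10 + 0·2 + 3·5 = 1
b_71 = 3·1 + 0·10 + 3·2 = 9
b_72 = 3·9 + 0·1 + 3·10 = 2
b_73 = 3·2 + 0·9 + 3·1 = 9
b_74 = 3·9 + 0·2 + 3·9 = 10
b_75 = 3·10 + 0·9 + 3·2 = 3
b_76 = 3·3 + 0·10 + 3·9 = 3
b_77 = 3·3 + 0·3 + 3·10 = 6
b_78 = 3·6 + 0·3 + 3·3 = 5
b_79 = 3·5 + 0·6 + 3·3 = 2
b_80 = 3·2 + 0·5 + 3·6 = 2
b_81 = 3·2 + 0·2 + 3·5 = 10
b_82 = 3·10 + 0·2 + 3·2 = 3
b_83 = 3·3 + 0·10 + 3·2 = 4
b_84 = 3·4 + 0·3 + 3·10 = 9
b_85 = 3·9 + 0·4 + 3·3 = 3
b_86 = 3·3 + 0·9 + 3·4 = 10
b_87 = 3·10 + 0·3 + 3·9 = 2
b_88 = 3·2 + 0·10 + 3·3 = 4
b_89 = 3·4 + 0·2 + 3·10 = 9

9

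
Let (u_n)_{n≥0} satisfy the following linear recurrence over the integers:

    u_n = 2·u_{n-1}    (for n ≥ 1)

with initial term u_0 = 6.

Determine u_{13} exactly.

49152

u_1 = 2·6 = 12
u_2 = 2·12 = 24
u_3 = 2·24 = 48
u_4 = 2·48 = 96
u_5 = 2·96 = 192
u_6 = 2·192 = 384
u_7 = 2·384 = 768
u_8 = 2·768 = 1536
u_9 = 2·1536 = 3072
u_10 = 2·3072 = 6144
u_11 = 2·6144 = 12288
u_12 = 2·12288 = 24576
u_13 = 2·24576 = 49152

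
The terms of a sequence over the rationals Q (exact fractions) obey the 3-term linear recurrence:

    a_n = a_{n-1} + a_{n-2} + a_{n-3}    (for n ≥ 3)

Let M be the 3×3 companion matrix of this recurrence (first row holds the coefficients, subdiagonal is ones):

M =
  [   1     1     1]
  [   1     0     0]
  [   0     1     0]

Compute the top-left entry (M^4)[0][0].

7

(M^4)[0][0] is the top entry after applying M 4 times to the unit state (1, 0, 0). Equivalently it is h_{6} for the auxiliary sequence (h_n) obeying the same recurrence with h_2 = 1 and h_i = 0 for 0 ≤ i < 2:
h_3 = 1·1 + 1·0 + 1·0 = 1
h_4 = 1·1 + 1·1 + 1·0 = 2
h_5 = 1·2 + 1·1 + 1·1 = 4
h_6 = 1·4 + 1·2 + 1·1 = 7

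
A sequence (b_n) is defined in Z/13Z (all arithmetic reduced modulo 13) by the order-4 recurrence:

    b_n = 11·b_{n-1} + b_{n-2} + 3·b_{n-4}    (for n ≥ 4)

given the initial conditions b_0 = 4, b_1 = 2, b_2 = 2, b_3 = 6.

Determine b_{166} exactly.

5

b_4 = 11·6 + 1·2 + 0·2 + 3·4 = 2
b_5 = 11·2 + 1·6 + 0·2 + 3·2 = 8
b_6 = 11·8 + 1·2 + 0·6 + 3·2 = 5
b_7 = 11·5 + 1·8 + 0·2 + 3·6 = 3
b_8 = 11·3 + 1·5 + 0·8 + 3·2 = 5
b_9 = 11·5 + 1·3 + 0·5 + 3·8 = 4
Continuing the recurrence:
  b_10 = 12;  b_11 = 2;  b_12 = 10;  b_13 = 7;  b_14 = 6;  b_15 = 1
  b_16 = 8;  b_17 = 6;  b_18 = 1;  b_19 = 7;  b_20 = 11;  b_21 = 3
  b_22 = 8;  b_23 = 8;  b_24 = 12;  b_25 = 6;  b_26 = 11;  b_27 = 8
  b_28 = 5;  b_29 = 3;  b_30 = 6;  b_31 = 2;  b_32 = 4;  b_33 = 3
  b_34 = 3;  b_35 = 3;  b_36 = 9;  b_37 = 7;  b_38 = 4;  b_39 = 8
  b_40 = 2;  b_41 = 12;  b_42 = 3;  b_43 = 4;  b_44 = 1;  b_45 = 12
  b_46 = 12;  b_47 = 0;  b_48 = 2;  b_49 = 6;  b_50 = 0;  b_51 = 6
  b_52 = 7;  b_53 = 10;  b_54 = 0;  b_55 = 2;  b_56 = 4;  b_57 = 11
  b_58 = 8;  b_59 = 1;  b_60 = 5;  b_61 = 11;  b_62 = 7;  b_63 = 0
  b_64 = 9;  b_65 = 2;  b_66 = 0;  b_67 = 2;  b_68 = 10;  b_69 = 1
  b_70 = 8;  b_71 = 4;  b_72 = 4;  b_73 = 12;  b_74 = 4;  b_75 = 3
  b_76 = 10;  b_77 = 6;  b_78 = 10;  b_79 = 8;  b_80 = 11;  b_81 = 4
  b_82 = 7;  b_83 = 1;  b_84 = 12;  b_85 = 2;  b_86 = 3;  b_87 = 12
  b_88 = 2;  b_89 = 1;  b_90 = 9;  b_91 = 6;  b_92 = 3;  b_93 = 3
  b_94 = 11;  b_95 = 12;  b_96 = 9;  b_97 = 3;  b_98 = 10;  b_99 = 6
  b_100 = 12;  b_101 = 4;  b_102 = 8;  b_103 = 6;  b_104 = 6;  b_105 = 6
  b_106 = 5;  b_107 = 1;  b_108 = 8;  b_109 = 3;  b_110 = 4;  b_111 = 11
  b_112 = 6;  b_113 = 8;  b_114 = 2;  b_115 = 11;  b_116 = 11;  b_117 = 0
  b_118 = 4;  b_119 = 12;  b_120 = 0;  b_121 = 12;  b_122 = 1;  b_123 = 7
  b_124 = 0;  b_125 = 4;  b_126 = 8;  b_127 = 9;  b_128 = 3;  b_129 = 2
  b_130 = 10;  b_131 = 9;  b_132 = 1;  b_133 = 0;  b_134 = 5;  b_135 = 4
  b_136 = 0;  b_137 = 4;  b_138 = 7;  b_139 = 2;  b_140 = 3;  b_141 = 8
  b_142 = 8;  b_143 = 11;  b_144 = 8;  b_145 = 6;  b_146 = 7;  b_147 = 12
  b_148 = 7;  b_149 = 3;  b_150 = 9;  b_151 = 8;  b_152 = 1;  b_153 = 2
  b_154 = 11;  b_155 = 4;  b_156 = 6;  b_157 = 11;  b_158 = 4;  b_159 = 2
  b_160 = 5;  b_161 = 12;  b_162 = 6;  b_163 = 6;  b_164 = 9
b_165 = 11·9 + 1·6 + 0·6 + 3·12 = 11
b_166 = 11·11 + 1·9 + 0·6 + 3·6 = 5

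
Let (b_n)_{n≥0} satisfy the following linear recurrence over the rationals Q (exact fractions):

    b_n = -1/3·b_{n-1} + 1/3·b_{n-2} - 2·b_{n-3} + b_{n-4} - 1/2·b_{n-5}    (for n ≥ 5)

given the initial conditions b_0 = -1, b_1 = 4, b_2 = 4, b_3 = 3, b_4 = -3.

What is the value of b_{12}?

b_5 = -1/3·-3 + 1/3·3 + -2·4 + 1·4 + -1/2·-1 = -3/2
b_6 = -1/3·-3/2 + 1/3·-3 + -2·3 + 1·4 + -1/2·4 = -9/2
b_7 = -1/3·-9/2 + 1/3·-3/2 + -2·-3 + 1·3 + -1/2·4 = 8
b_8 = -1/3·8 + 1/3·-9/2 + -2·-3/2 + 1·-3 + -1/2·3 = -17/3
b_9 = -1/3·-17/3 + 1/3·8 + -2·-9/2 + 1·-3/2 + -1/2·-3 = 122/9
b_10 = -1/3·122/9 + 1/3·-17/3 + -2·8 + 1·-9/2 + -1/2·-3/2 = -2825/108
b_11 = -1/3·-2825/108 + 1/3·122/9 + -2·-17/3 + 1·8 + -1/2·-9/2 = 5641/162
b_12 = -1/3·5641/162 + 1/3·-2825/108 + -2·122/9 + 1·-17/3 + -1/2·8 = -55505/972

-55505/972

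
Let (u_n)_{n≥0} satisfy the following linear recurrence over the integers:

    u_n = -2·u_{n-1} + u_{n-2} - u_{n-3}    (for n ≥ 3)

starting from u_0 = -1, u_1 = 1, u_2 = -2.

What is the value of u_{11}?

10391

u_3 = -2·-2 + 1·1 + -1·-1 = 6
u_4 = -2·6 + 1·-2 + -1·1 = -15
u_5 = -2·-15 + 1·6 + -1·-2 = 38
u_6 = -2·38 + 1·-15 + -1·6 = -97
u_7 = -2·-97 + 1·38 + -1·-15 = 247
u_8 = -2·247 + 1·-97 + -1·38 = -629
u_9 = -2·-629 + 1·247 + -1·-97 = 1602
u_10 = -2·1602 + 1·-629 + -1·247 = -4080
u_11 = -2·-4080 + 1·1602 + -1·-629 = 10391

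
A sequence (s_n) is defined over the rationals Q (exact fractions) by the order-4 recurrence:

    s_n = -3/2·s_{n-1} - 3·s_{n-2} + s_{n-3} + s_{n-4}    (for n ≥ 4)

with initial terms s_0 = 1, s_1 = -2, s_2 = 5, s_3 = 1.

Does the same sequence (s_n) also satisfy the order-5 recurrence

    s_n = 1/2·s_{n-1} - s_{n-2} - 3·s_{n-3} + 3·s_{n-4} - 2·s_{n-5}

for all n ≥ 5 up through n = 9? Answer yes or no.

Terms s_0..s_9: 1, -2, 5, 1, -35/2, 105/4, 153/8, -1983/16, 4393/32, 13521/64
n=5: candidate gives -131/4, actual s_5 = 105/4 ✗

no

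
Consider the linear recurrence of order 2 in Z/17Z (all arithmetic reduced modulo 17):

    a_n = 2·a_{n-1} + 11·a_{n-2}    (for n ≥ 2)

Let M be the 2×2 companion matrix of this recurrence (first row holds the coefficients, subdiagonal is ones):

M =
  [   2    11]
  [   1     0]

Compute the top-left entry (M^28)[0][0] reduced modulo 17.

13

(M^28)[0][0] is the top entry after applying M 28 times to the unit state (1, 0). Equivalently it is h_{29} for the auxiliary sequence (h_n) obeying the same recurrence with h_1 = 1 and h_i = 0 for 0 ≤ i < 1:
h_2 = 2·1 + 11·0 = 2
h_3 = 2·2 + 11·1 = 15
h_4 = 2·15 + 11·2 = 1
h_5 = 2·1 + 11·15 = 14
h_6 = 2·14 + 11·1 = 5
h_7 = 2·5 + 11·14 = 11
h_8 = 2·11 + 11·5 = 9
h_9 = 2·9 + 11·11 = 3
h_10 = 2·3 + 11·9 = 3
h_11 = 2·3 + 11·3 = 5
h_12 = 2·5 + 11·3 = 9
h_13 = 2·9 + 11·5 = 5
h_14 = 2·5 + 11·9 = 7
h_15 = 2·7 + 11·5 = 1
h_16 = 2·1 + 11·7 = 11
h_17 = 2·11 + 11·1 = 16
h_18 = 2·16 + 11·11 = 0
h_19 = 2·0 + 11·16 = 6
h_20 = 2·6 + 11·0 = 12
h_21 = 2·12 + 11·6 = 5
h_22 = 2·5 + 11·12 = 6
h_23 = 2·6 + 11·5 = 16
h_24 = 2·16 + 11·6 = 13
h_25 = 2·13 + 11·16 = 15
h_26 = 2·15 + 11·13 = 3
h_27 = 2·3 + 11·15 = 1
h_28 = 2·1 + 11·3 = 1
h_29 = 2·1 + 11·1 = 13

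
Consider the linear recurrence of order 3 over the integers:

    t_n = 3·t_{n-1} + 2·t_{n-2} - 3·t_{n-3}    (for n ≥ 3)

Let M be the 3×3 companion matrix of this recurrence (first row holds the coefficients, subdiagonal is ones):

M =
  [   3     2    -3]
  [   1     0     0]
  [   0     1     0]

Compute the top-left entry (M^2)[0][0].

11

(M^2)[0][0] is the top entry after applying M 2 times to the unit state (1, 0, 0). Equivalently it is h_{4} for the auxiliary sequence (h_n) obeying the same recurrence with h_2 = 1 and h_i = 0 for 0 ≤ i < 2:
h_3 = 3·1 + 2·0 + -3·0 = 3
h_4 = 3·3 + 2·1 + -3·0 = 11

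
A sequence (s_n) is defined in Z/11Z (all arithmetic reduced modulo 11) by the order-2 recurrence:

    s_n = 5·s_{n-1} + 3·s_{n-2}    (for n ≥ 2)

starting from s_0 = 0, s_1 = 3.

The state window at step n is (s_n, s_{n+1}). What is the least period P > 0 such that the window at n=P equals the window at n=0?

n=0: window = (0, 3)
n=1: window = (3, 4)
n=2: window = (4, 7)
n=3: window = (7, 3)
n=4: window = (3, 3)
n=5: window = (3, 2)
n=6: window = (2, 8)
n=7: window = (8, 2)
n=8: window = (2, 1)
n=9: window = (1, 0)
n=10: window = (0, 3)
window at n=10 equals window at n=0 → period = 10

10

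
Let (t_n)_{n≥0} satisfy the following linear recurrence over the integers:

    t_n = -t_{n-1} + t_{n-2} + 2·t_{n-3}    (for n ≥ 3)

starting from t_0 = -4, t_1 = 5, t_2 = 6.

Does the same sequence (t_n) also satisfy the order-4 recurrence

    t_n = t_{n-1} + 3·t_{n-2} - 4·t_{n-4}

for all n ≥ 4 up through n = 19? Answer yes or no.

Terms t_0..t_19: -4, 5, 6, -9, 25, -22, 29, -1, -14, 71, -87, 130, -75, 31, 154, -273, 489, -454, 397, 127
n=4: candidate gives 25, actual t_4 = 25 ✓
n=5: candidate gives -22, actual t_5 = -22 ✓
n=6: candidate gives 29, actual t_6 = 29 ✓
n=7: candidate gives -1, actual t_7 = -1 ✓
n=8: candidate gives -14, actual t_8 = -14 ✓
n=9: candidate gives 71, actual t_9 = 71 ✓
n=10: candidate gives -87, actual t_10 = -87 ✓
n=11: candidate gives 130, actual t_11 = 130 ✓
n=12: candidate gives -75, actual t_12 = -75 ✓
n=13: candidate gives 31, actual t_13 = 31 ✓
n=14: candidate gives 154, actual t_14 = 154 ✓
n=15: candidate gives -273, actual t_15 = -273 ✓
n=16: candidate gives 489, actual t_16 = 489 ✓
n=17: candidate gives -454, actual t_17 = -454 ✓
n=18: candidate gives 397, actual t_18 = 397 ✓
n=19: candidate gives 127, actual t_19 = 127 ✓

yes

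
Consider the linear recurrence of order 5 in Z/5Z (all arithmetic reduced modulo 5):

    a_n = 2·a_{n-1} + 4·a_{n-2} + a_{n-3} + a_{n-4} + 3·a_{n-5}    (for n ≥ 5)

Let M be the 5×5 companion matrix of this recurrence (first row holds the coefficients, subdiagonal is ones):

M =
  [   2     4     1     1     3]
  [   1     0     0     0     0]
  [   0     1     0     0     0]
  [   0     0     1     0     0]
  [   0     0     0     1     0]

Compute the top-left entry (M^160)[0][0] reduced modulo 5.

4

(M^160)[0][0] is the top entry after applying M 160 times to the unit state (1, 0, 0, 0, 0). Equivalently it is h_{164} for the auxiliary sequence (h_n) obeying the same recurrence with h_4 = 1 and h_i = 0 for 0 ≤ i < 4:
h_5 = 2·1 + 4·0 + 1·0 + 1·0 + 3·0 = 2
h_6 = 2·2 + 4·1 + 1·0 + 1·0 + 3·0 = 3
h_7 = 2·3 + 4·2 + 1·1 + 1·0 + 3·0 = 0
h_8 = 2·0 + 4·3 + 1·2 + 1·1 + 3·0 = 0
h_9 = 2·0 + 4·0 + 1·3 + 1·2 + 3·1 = 3
h_10 = 2·3 + 4·0 + 1·0 + 1·3 + 3·2 = 0
Continuing the recurrence:
  h_11 = 1;  h_12 = 0;  h_13 = 2;  h_14 = 4;  h_15 = 2;  h_16 = 0
  h_17 = 4;  h_18 = 0;  h_19 = 0;  h_20 = 0;  h_21 = 4;  h_22 = 0
  h_23 = 1;  h_24 = 1;  h_25 = 0;  h_26 = 2;  h_27 = 1;  h_28 = 4
  h_29 = 2;  h_30 = 3;  h_31 = 0;  h_32 = 1;  h_33 = 4;  h_34 = 1
  h_35 = 3;  h_36 = 0;  h_37 = 0;  h_38 = 1;  h_39 = 3;  h_40 = 4
  h_41 = 1;  h_42 = 2;  h_43 = 3;  h_44 = 3;  h_45 = 3;  h_46 = 1
  h_47 = 1;  h_48 = 1;  h_49 = 4;  h_50 = 3;  h_51 = 2;  h_52 = 4
  h_53 = 1;  h_54 = 0;  h_55 = 4;  h_56 = 4;  h_57 = 2;  h_58 = 2
  h_59 = 0;  h_60 = 1;  h_61 = 3;  h_62 = 3;  h_63 = 0;  h_64 = 1
  h_65 = 1;  h_66 = 3;  h_67 = 0;  h_68 = 4;  h_69 = 0;  h_70 = 2
  h_71 = 2;  h_72 = 1;  h_73 = 4;  h_74 = 1;  h_75 = 2;  h_76 = 4
  h_77 = 4;  h_78 = 4;  h_79 = 3;  h_80 = 1;  h_81 = 4;  h_82 = 1
  h_83 = 4;  h_84 = 1;  h_85 = 1;  h_86 = 3;  h_87 = 3;  h_88 = 2
  h_89 = 3;  h_90 = 3;  h_91 = 2;  h_92 = 0;  h_93 = 0;  h_94 = 4
  h_95 = 4;  h_96 = 0;  h_97 = 0;  h_98 = 3;  h_99 = 2;  h_100 = 3
  h_101 = 2;  h_102 = 1;  h_103 = 4;  h_104 = 3;  h_105 = 4;  h_106 = 1
  h_107 = 3;  h_108 = 4;  h_109 = 4;  h_110 = 0;  h_111 = 1;  h_112 = 4
  h_113 = 3;  h_114 = 0;  h_115 = 2;  h_116 = 4;  h_117 = 1;  h_118 = 4
  h_119 = 3;  h_120 = 3;  h_121 = 0;  h_122 = 2;  h_123 = 2;  h_124 = 4
  h_125 = 2;  h_126 = 4;  h_127 = 3;  h_128 = 4;  h_129 = 3;  h_130 = 0
  h_131 = 1;  h_132 = 3;  h_133 = 0;  h_134 = 2;  h_135 = 3;  h_136 = 0
  h_137 = 3;  h_138 = 1;  h_139 = 3;  h_140 = 2;  h_141 = 0;  h_142 = 1
  h_143 = 0;  h_144 = 0;  h_145 = 2;  h_146 = 0;  h_147 = 1;  h_148 = 4
  h_149 = 4;  h_150 = 1;  h_151 = 3;  h_152 = 1;  h_153 = 1;  h_154 = 2
  h_155 = 0;  h_156 = 4;  h_157 = 4;  h_158 = 4;  h_159 = 4;  h_160 = 2
  h_161 = 0;  h_162 = 3
h_163 = 2·3 + 4·0 + 1·2 + 1·4 + 3·4 = 4
h_164 = 2·4 + 4·3 + 1·0 + 1·2 + 3·4 = 4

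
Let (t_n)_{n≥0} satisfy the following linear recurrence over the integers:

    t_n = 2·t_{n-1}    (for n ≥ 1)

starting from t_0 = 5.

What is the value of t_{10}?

t_1 = 2·5 = 10
t_2 = 2·10 = 20
t_3 = 2·20 = 40
t_4 = 2·40 = 80
t_5 = 2·80 = 160
t_6 = 2·160 = 320
t_7 = 2·320 = 640
t_8 = 2·640 = 1280
t_9 = 2·1280 = 2560
t_10 = 2·2560 = 5120

5120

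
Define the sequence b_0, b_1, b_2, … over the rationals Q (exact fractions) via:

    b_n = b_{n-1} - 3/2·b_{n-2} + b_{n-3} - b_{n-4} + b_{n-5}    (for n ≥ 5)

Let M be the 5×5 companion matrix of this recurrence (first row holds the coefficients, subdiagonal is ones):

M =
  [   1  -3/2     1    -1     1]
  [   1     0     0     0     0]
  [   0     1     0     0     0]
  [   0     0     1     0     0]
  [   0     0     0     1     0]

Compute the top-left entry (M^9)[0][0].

-35/16

(M^9)[0][0] is the top entry after applying M 9 times to the unit state (1, 0, 0, 0, 0). Equivalently it is h_{13} for the auxiliary sequence (h_n) obeying the same recurrence with h_4 = 1 and h_i = 0 for 0 ≤ i < 4:
h_5 = 1·1 + -3/2·0 + 1·0 + -1·0 + 1·0 = 1
h_6 = 1·1 + -3/2·1 + 1·0 + -1·0 + 1·0 = -1/2
h_7 = 1·-1/2 + -3/2·1 + 1·1 + -1·0 + 1·0 = -1
h_8 = 1·-1 + -3/2·-1/2 + 1·1 + -1·1 + 1·0 = -1/4
h_9 = 1·-1/4 + -3/2·-1 + 1·-1/2 + -1·1 + 1·1 = 3/4
h_10 = 1·3/4 + -3/2·-1/4 + 1·-1 + -1·-1/2 + 1·1 = 13/8
h_11 = 1·13/8 + -3/2·3/4 + 1·-1/4 + -1·-1 + 1·-1/2 = 3/4
h_12 = 1·3/4 + -3/2·13/8 + 1·3/4 + -1·-1/4 + 1·-1 = -27/16
h_13 = 1·-27/16 + -3/2·3/4 + 1·13/8 + -1·3/4 + 1·-1/4 = -35/16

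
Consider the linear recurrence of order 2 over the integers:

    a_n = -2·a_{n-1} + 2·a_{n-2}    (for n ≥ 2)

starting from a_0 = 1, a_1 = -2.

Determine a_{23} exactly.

-8632565760

a_2 = -2·-2 + 2·1 = 6
a_3 = -2·6 + 2·-2 = -16
a_4 = -2·-16 + 2·6 = 44
a_5 = -2·44 + 2·-16 = -120
a_6 = -2·-120 + 2·44 = 328
a_7 = -2·328 + 2·-120 = -896
a_8 = -2·-896 + 2·328 = 2448
a_9 = -2·2448 + 2·-896 = -6688
a_10 = -2·-6688 + 2·2448 = 18272
a_11 = -2·18272 + 2·-6688 = -49920
a_12 = -2·-49920 + 2·18272 = 136384
a_13 = -2·136384 + 2·-49920 = -372608
a_14 = -2·-372608 + 2·136384 = 1017984
a_15 = -2·1017984 + 2·-372608 = -2781184
a_16 = -2·-2781184 + 2·1017984 = 7598336
a_17 = -2·7598336 + 2·-2781184 = -20759040
a_18 = -2·-20759040 + 2·7598336 = 56714752
a_19 = -2·56714752 + 2·-20759040 = -154947584
a_20 = -2·-154947584 + 2·56714752 = 423324672
a_21 = -2·423324672 + 2·-154947584 = -1156544512
a_22 = -2·-1156544512 + 2·423324672 = 3159738368
a_23 = -2·3159738368 + 2·-1156544512 = -8632565760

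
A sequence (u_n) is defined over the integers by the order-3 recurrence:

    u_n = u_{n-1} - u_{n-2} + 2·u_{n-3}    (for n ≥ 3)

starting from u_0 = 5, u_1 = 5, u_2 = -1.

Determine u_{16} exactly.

u_3 = 1·-1 + -1·5 + 2·5 = 4
u_4 = 1·4 + -1·-1 + 2·5 = 15
u_5 = 1·15 + -1·4 + 2·-1 = 9
u_6 = 1·9 + -1·15 + 2·4 = 2
u_7 = 1·2 + -1·9 + 2·15 = 23
u_8 = 1·23 + -1·2 + 2·9 = 39
u_9 = 1·39 + -1·23 + 2·2 = 20
u_10 = 1·20 + -1·39 + 2·23 = 27
u_11 = 1·27 + -1·20 + 2·39 = 85
u_12 = 1·85 + -1·27 + 2·20 = 98
u_13 = 1·98 + -1·85 + 2·27 = 67
u_14 = 1·67 + -1·98 + 2·85 = 139
u_15 = 1·139 + -1·67 + 2·98 = 268
u_16 = 1·268 + -1·139 + 2·67 = 263

263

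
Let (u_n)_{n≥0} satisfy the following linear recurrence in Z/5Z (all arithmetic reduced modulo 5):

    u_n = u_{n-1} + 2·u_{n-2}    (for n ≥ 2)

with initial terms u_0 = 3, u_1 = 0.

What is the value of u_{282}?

1

u_2 = 1·0 + 2·3 = 1
u_3 = 1·1 + 2·0 = 1
u_4 = 1·1 + 2·1 = 3
u_5 = 1·3 + 2·1 = 0
(u_4, u_5) = (3, 0) = (u_0, u_1), so the sequence has period 4.
282 ≡ 2 (mod 4), hence u_282 = u_2 = 1.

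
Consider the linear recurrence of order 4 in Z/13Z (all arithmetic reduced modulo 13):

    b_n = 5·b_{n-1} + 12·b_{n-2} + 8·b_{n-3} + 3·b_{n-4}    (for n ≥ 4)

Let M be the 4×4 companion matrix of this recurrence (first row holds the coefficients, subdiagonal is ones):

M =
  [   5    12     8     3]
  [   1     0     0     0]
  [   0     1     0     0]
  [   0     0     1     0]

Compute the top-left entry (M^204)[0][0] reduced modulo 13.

11

(M^204)[0][0] is the top entry after applying M 204 times to the unit state (1, 0, 0, 0). Equivalently it is h_{207} for the auxiliary sequence (h_n) obeying the same recurrence with h_3 = 1 and h_i = 0 for 0 ≤ i < 3:
h_4 = 5·1 + 12·0 + 8·0 + 3·0 = 5
h_5 = 5·5 + 12·1 + 8·0 + 3·0 = 11
h_6 = 5·11 + 12·5 + 8·1 + 3·0 = 6
h_7 = 5·6 + 12·11 + 8·5 + 3·1 = 10
h_8 = 5·10 + 12·6 + 8·11 + 3·5 = 4
h_9 = 5·4 + 12·10 + 8·6 + 3·11 = 0
h_10 = 5·0 + 12·4 + 8·10 + 3·6 = 3
h_11 = 5·3 + 12·0 + 8·4 + 3·10 = 12
h_12 = 5·12 + 12·3 + 8·0 + 3·4 = 4
h_13 = 5·4 + 12·12 + 8·3 + 3·0 = 6
h_14 = 5·6 + 12·4 + 8·12 + 3·3 = 1
h_15 = 5·1 + 12·6 + 8·4 + 3·12 = 2
h_16 = 5·2 + 12·1 + 8·6 + 3·4 = 4
h_17 = 5·4 + 12·2 + 8·1 + 3·6 = 5
h_18 = 5·5 + 12·4 + 8·2 + 3·1 = 1
h_19 = 5·1 + 12·5 + 8·4 + 3·2 = 12
h_20 = 5·12 + 12·1 + 8·5 + 3·4 = 7
h_21 = 5·7 + 12·12 + 8·1 + 3·5 = 7
h_22 = 5·7 + 12·7 + 8·12 + 3·1 = 10
h_23 = 5·10 + 12·7 + 8·7 + 3·12 = 5
h_24 = 5·5 + 12·10 + 8·7 + 3·7 = 1
h_25 = 5·1 + 12·5 + 8·10 + 3·7 = 10
h_26 = 5·10 + 12·1 + 8·5 + 3·10 = 2
h_27 = 5·2 + 12·10 + 8·1 + 3·5 = 10
h_28 = 5·10 + 12·2 + 8·10 + 3·1 = 1
h_29 = 5·1 + 12·10 + 8·2 + 3·10 = 2
h_30 = 5·2 + 12·1 + 8·10 + 3·2 = 4
h_31 = 5·4 + 12·2 + 8·1 + 3·10 = 4
h_32 = 5·4 + 12·4 + 8·2 + 3·1 = 9
h_33 = 5·9 + 12·4 + 8·4 + 3·2 = 1
h_34 = 5·1 + 12·9 + 8·4 + 3·4 = 1
h_35 = 5·1 + 12·1 + 8·9 + 3·4 = 10
h_36 = 5·10 + 12·1 + 8·1 + 3·9 = 6
h_37 = 5·6 + 12·10 + 8·1 + 3·1 = 5
h_38 = 5·5 + 12·6 + 8·10 + 3·1 = 11
h_39 = 5·11 + 12·5 + 8·6 + 3·10 = 11
h_40 = 5·11 + 12·11 + 8·5 + 3·6 = 11
h_41 = 5·11 + 12·11 + 8·11 + 3·5 = 4
h_42 = 5·4 + 12·11 + 8·11 + 3·11 = 0
h_43 = 5·0 + 12·4 + 8·11 + 3·11 = 0
h_44 = 5·0 + 12·0 + 8·4 + 3·11 = 0
h_45 = 5·0 + 12·0 + 8·0 + 3·4 = 12
h_46 = 5·12 + 12·0 + 8·0 + 3·0 = 8
h_47 = 5·8 + 12·12 + 8·0 + 3·0 = 2
h_48 = 5·2 + 12·8 + 8·12 + 3·0 = 7
h_49 = 5·7 + 12·2 + 8·8 + 3·12 = 3
h_50 = 5·3 + 12·7 + 8·2 + 3·8 = 9
h_51 = 5·9 + 12·3 + 8·7 + 3·2 = 0
h_52 = 5·0 + 12·9 + 8·3 + 3·7 = 10
h_53 = 5·10 + 12·0 + 8·9 + 3·3 = 1
h_54 = 5·1 + 12·10 + 8·0 + 3·9 = 9
h_55 = 5·9 + 12·1 + 8·10 + 3·0 = 7
h_56 = 5·7 + 12·9 + 8·1 + 3·10 = 12
h_57 = 5·12 + 12·7 + 8·9 + 3·1 = 11
h_58 = 5·11 + 12·12 + 8·7 + 3·9 = 9
h_59 = 5·9 + 12·11 + 8·12 + 3·7 = 8
h_60 = 5·8 + 12·9 + 8·11 + 3·12 = 12
h_61 = 5·12 + 12·8 + 8·9 + 3·11 = 1
h_62 = 5·1 + 12·12 + 8·8 + 3·9 = 6
h_63 = 5·6 + 12·1 + 8·12 + 3·8 = 6
h_64 = 5·6 + 12·6 + 8·1 + 3·12 = 3
h_65 = 5·3 + 12·6 + 8·6 + 3·1 = 8
h_66 = 5·8 + 12·3 + 8·6 + 3·6 = 12
h_67 = 5·12 + 12·8 + 8·3 + 3·6 = 3
h_68 = 5·3 + 12·12 + 8·8 + 3·3 = 11
h_69 = 5·11 + 12·3 + 8·12 + 3·8 = 3
h_70 = 5·3 + 12·11 + 8·3 + 3·12 = 12
h_71 = 5·12 + 12·3 + 8·11 + 3·3 = 11
h_72 = 5·11 + 12·12 + 8·3 + 3·11 = 9
h_73 = 5·9 + 12·11 + 8·12 + 3·3 = 9
h_74 = 5·9 + 12·9 + 8·11 + 3·12 = 4
h_75 = 5·4 + 12·9 + 8·9 + 3·11 = 12
h_76 = 5·12 + 12·4 + 8·9 + 3·9 = 12
h_77 = 5·12 + 12·12 + 8·4 + 3·9 = 3
h_78 = 5·3 + 12·12 + 8·12 + 3·4 = 7
h_79 = 5·7 + 12·3 + 8·12 + 3·12 = 8
h_80 = 5·8 + 12·7 + 8·3 + 3·12 = 2
h_81 = 5·2 + 12·8 + 8·7 + 3·3 = 2
h_82 = 5·2 + 12·2 + 8·8 + 3·7 = 2
h_83 = 5·2 + 12·2 + 8·2 + 3·8 = 9
h_84 = 5·9 + 12·2 + 8·2 + 3·2 = 0
h_85 = 5·0 + 12·9 + 8·2 + 3·2 = 0
h_86 = 5·0 + 12·0 + 8·9 + 3·2 = 0
h_87 = 5·0 + 12·0 + 8·0 + 3·9 = 1
(h_84, h_85, h_86, h_87) = (0, 0, 0, 1) = (h_0, h_1, h_2, h_3), so the sequence has period 84.
207 ≡ 39 (mod 84), hence h_207 = h_39 = 11.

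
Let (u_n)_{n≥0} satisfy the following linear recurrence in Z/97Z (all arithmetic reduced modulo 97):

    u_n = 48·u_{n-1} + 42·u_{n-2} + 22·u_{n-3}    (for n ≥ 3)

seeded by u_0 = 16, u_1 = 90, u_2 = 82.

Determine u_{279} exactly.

u_3 = 48·82 + 42·90 + 22·16 = 17
u_4 = 48·17 + 42·82 + 22·90 = 32
u_5 = 48·32 + 42·17 + 22·82 = 77
u_6 = 48·77 + 42·32 + 22·17 = 79
u_7 = 48·79 + 42·77 + 22·32 = 67
u_8 = 48·67 + 42·79 + 22·77 = 80
Continuing the recurrence:
  u_9 = 50;  u_10 = 56;  u_11 = 49;  u_12 = 81;  u_13 = 0;  u_14 = 18
  u_15 = 27;  u_16 = 15;  u_17 = 19;  u_18 = 2;  u_19 = 60;  u_20 = 84
  u_21 = 0;  u_22 = 95;  u_23 = 6;  u_24 = 10;  u_25 = 9;  u_26 = 14
  u_27 = 9;  u_28 = 54;  u_29 = 77;  u_30 = 51;  u_31 = 80;  u_32 = 13
  u_33 = 62;  u_34 = 44;  u_35 = 55;  u_36 = 32;  u_37 = 61;  u_38 = 50
  u_39 = 40;  u_40 = 27;  u_41 = 2;  u_42 = 73;  u_43 = 11;  u_44 = 49
  u_45 = 55;  u_46 = 90;  u_47 = 45;  u_48 = 69;  u_49 = 4;  u_50 = 6
  u_51 = 34;  u_52 = 32;  u_53 = 89;  u_54 = 59;  u_55 = 96;  u_56 = 23
  u_57 = 32;  u_58 = 55;  u_59 = 28;  u_60 = 90;  u_61 = 13;  u_62 = 73
  u_63 = 16;  u_64 = 46;  u_65 = 24;  u_66 = 41;  u_67 = 11;  u_68 = 62
  u_69 = 72;  u_70 = 94;  u_71 = 73;  u_72 = 15;  u_73 = 34;  u_74 = 85
  u_75 = 18;  u_76 = 41;  u_77 = 35;  u_78 = 15;  u_79 = 85;  u_80 = 48
  u_81 = 93;  u_82 = 8;  u_83 = 11;  u_84 = 0;  u_85 = 56;  u_86 = 20
  u_87 = 14;  u_88 = 28;  u_89 = 44;  u_90 = 7;  u_91 = 84;  u_92 = 56
  u_93 = 65;  u_94 = 45;  u_95 = 11;  u_96 = 65;  u_97 = 13;  u_98 = 7
  u_99 = 81;  u_100 = 6;  u_101 = 61;  u_102 = 15;  u_103 = 19;  u_104 = 71
  u_105 = 74;  u_106 = 65;  u_107 = 30;  u_108 = 75;  u_109 = 82;  u_110 = 83
  u_111 = 57;  u_112 = 72;  u_113 = 13;  u_114 = 52;  u_115 = 67;  u_116 = 60
  u_117 = 48;  u_118 = 90;  u_119 = 90;  u_120 = 38;  u_121 = 18;  u_122 = 75
  u_123 = 51;  u_124 = 77;  u_125 = 19;  u_126 = 30;  u_127 = 52;  u_128 = 3
  u_129 = 78;  u_130 = 67;  u_131 = 59;  u_132 = 87;  u_133 = 77;  u_134 = 15
  u_135 = 48;  u_136 = 69;  u_137 = 32;  u_138 = 58;  u_139 = 20;  u_140 = 26
  u_141 = 66;  u_142 = 44;  u_143 = 24;  u_144 = 87;  u_145 = 41;  u_146 = 39
  u_147 = 76;  u_148 = 77;  u_149 = 83;  u_150 = 63;  u_151 = 56;  u_152 = 79
  u_153 = 61;  u_154 = 9;  u_155 = 76;  u_156 = 33;  u_157 = 27;  u_158 = 86
  u_159 = 71;  u_160 = 48;  u_161 = 0;  u_162 = 86;  u_163 = 43;  u_164 = 50
  u_165 = 84;  u_166 = 94;  u_167 = 22;  u_168 = 62;  u_169 = 51;  u_170 = 7
  u_171 = 59;  u_172 = 77;  u_173 = 23;  u_174 = 10;  u_175 = 36;  u_176 = 35
  u_177 = 17;  u_178 = 71;  u_179 = 42;  u_180 = 37;  u_181 = 58;  u_182 = 24
  u_183 = 37;  u_184 = 83;  u_185 = 52;  u_186 = 6;  u_187 = 30;  u_188 = 23
  u_189 = 71;  u_190 = 87;  u_191 = 1;  u_192 = 26;  u_193 = 3;  u_194 = 94
  u_195 = 69;  u_196 = 51;  u_197 = 42;  u_198 = 50;  u_199 = 48;  u_200 = 90
  u_201 = 64;  u_202 = 51;  u_203 = 35;  u_204 = 89;  u_205 = 74;  u_206 = 9
  u_207 = 66;  u_208 = 33;  u_209 = 92;  u_210 = 76;  u_211 = 90;  u_212 = 30
  u_213 = 5;  u_214 = 85;  u_215 = 3;  u_216 = 41;  u_217 = 84;  u_218 = 0
  u_219 = 65;  u_220 = 21;  u_221 = 52;  u_222 = 55;  u_223 = 48;  u_224 = 35
  u_225 = 56;  u_226 = 73;  u_227 = 30;  u_228 = 15;  u_229 = 94;  u_230 = 79
  u_231 = 19;  u_232 = 90;  u_233 = 66;  u_234 = 91;  u_235 = 2;  u_236 = 35
  u_237 = 80;  u_238 = 19;  u_239 = 95;  u_240 = 37;  u_241 = 73;  u_242 = 67
  u_243 = 15;  u_244 = 96;  u_245 = 19;  u_246 = 36;  u_247 = 79;  u_248 = 96
  u_249 = 85;  u_250 = 53;  u_251 = 78;  u_252 = 80;  u_253 = 37;  u_254 = 62
  u_255 = 82;  u_256 = 79;  u_257 = 64;  u_258 = 46;  u_259 = 38;  u_260 = 23
  u_261 = 26;  u_262 = 43;  u_263 = 73;  u_264 = 62;  u_265 = 4;  u_266 = 37
  u_267 = 10;  u_268 = 85;  u_269 = 76;  u_270 = 66;  u_271 = 82;  u_272 = 38
  u_273 = 27;  u_274 = 40;  u_275 = 10;  u_276 = 38;  u_277 = 20
u_278 = 48·20 + 42·38 + 22·10 = 60
u_279 = 48·60 + 42·20 + 22·38 = 94

94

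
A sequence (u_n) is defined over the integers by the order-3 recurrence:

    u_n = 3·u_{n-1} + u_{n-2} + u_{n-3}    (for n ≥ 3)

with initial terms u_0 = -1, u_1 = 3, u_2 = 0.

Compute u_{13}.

497585

u_3 = 3·0 + 1·3 + 1·-1 = 2
u_4 = 3·2 + 1·0 + 1·3 = 9
u_5 = 3·9 + 1·2 + 1·0 = 29
u_6 = 3·29 + 1·9 + 1·2 = 98
u_7 = 3·98 + 1·29 + 1·9 = 332
u_8 = 3·332 + 1·98 + 1·29 = 1123
u_9 = 3·1123 + 1·332 + 1·98 = 3799
u_10 = 3·3799 + 1·1123 + 1·332 = 12852
u_11 = 3·12852 + 1·3799 + 1·1123 = 43478
u_12 = 3·43478 + 1·12852 + 1·3799 = 147085
u_13 = 3·147085 + 1·43478 + 1·12852 = 497585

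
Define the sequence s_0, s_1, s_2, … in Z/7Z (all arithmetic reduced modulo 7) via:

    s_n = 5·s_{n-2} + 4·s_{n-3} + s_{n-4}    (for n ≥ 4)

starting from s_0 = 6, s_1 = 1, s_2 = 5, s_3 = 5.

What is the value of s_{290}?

s_4 = 0·5 + 5·5 + 4·1 + 1·6 = 0
s_5 = 0·0 + 5·5 + 4·5 + 1·1 = 4
s_6 = 0·4 + 5·0 + 4·5 + 1·5 = 4
s_7 = 0·4 + 5·4 + 4·0 + 1·5 = 4
s_8 = 0·4 + 5·4 + 4·4 + 1·0 = 1
s_9 = 0·1 + 5·4 + 4·4 + 1·4 = 5
Continuing the recurrence:
  s_10 = 4;  s_11 = 5;  s_12 = 6;  s_13 = 4;  s_14 = 5;  s_15 = 0
  s_16 = 5;  s_17 = 3;  s_18 = 2;  s_19 = 0;  s_20 = 6;  s_21 = 4
  s_22 = 4;  s_23 = 2;  s_24 = 0;  s_25 = 2;  s_26 = 5;  s_27 = 5
  s_28 = 5;  s_29 = 5;  s_30 = 1;  s_31 = 1;  s_32 = 2;  s_33 = 0
  s_34 = 1;  s_35 = 2;  s_36 = 0;  s_37 = 0;  s_38 = 2;  s_39 = 2
  s_40 = 3;  s_41 = 4;  s_42 = 4;  s_43 = 6;  s_44 = 4;  s_45 = 1
  s_46 = 6;  s_47 = 6;  s_48 = 3;  s_49 = 6;  s_50 = 3;  s_51 = 6
  s_52 = 0;  s_53 = 6;  s_54 = 6;  s_55 = 1;  s_56 = 5;  s_57 = 0
  s_58 = 0;  s_59 = 0;  s_60 = 5;  s_61 = 0;  s_62 = 4;  s_63 = 6
  s_64 = 4;  s_65 = 4;  s_66 = 6;  s_67 = 0;  s_68 = 1;  s_69 = 0
  s_70 = 4;  s_71 = 4;  s_72 = 0;  s_73 = 1;  s_74 = 6;  s_75 = 2
  s_76 = 6;  s_77 = 0;  s_78 = 2;  s_79 = 5;  s_80 = 2;  s_81 = 5
  s_82 = 4;  s_83 = 3;  s_84 = 0;  s_85 = 1;  s_86 = 2;  s_87 = 1
  s_88 = 0;  s_89 = 0;  s_90 = 6;  s_91 = 1;  s_92 = 2;  s_93 = 1
  s_94 = 6;  s_95 = 0;  s_96 = 1;  s_97 = 4;  s_98 = 4;  s_99 = 3
  s_100 = 2;  s_101 = 0;  s_102 = 5;  s_103 = 4;  s_104 = 6;  s_105 = 5
  s_106 = 2;  s_107 = 4;  s_108 = 1;  s_109 = 5;  s_110 = 2;  s_111 = 5
  s_112 = 3;  s_113 = 3;  s_114 = 2;  s_115 = 4;  s_116 = 4;  s_117 = 3
  s_118 = 3;  s_119 = 0;  s_120 = 3;  s_121 = 1;  s_122 = 4;  s_123 = 3
  s_124 = 6;  s_125 = 4;  s_126 = 4;  s_127 = 5;  s_128 = 0;  s_129 = 3
  s_130 = 3;  s_131 = 6;  s_132 = 6;  s_133 = 3;  s_134 = 1;  s_135 = 3
  s_136 = 2;  s_137 = 1;  s_138 = 2;  s_139 = 2;  s_140 = 2;  s_141 = 5
  s_142 = 6;  s_143 = 0;  s_144 = 3;  s_145 = 1;  s_146 = 0;  s_147 = 3
  s_148 = 0;  s_149 = 2;  s_150 = 5;  s_151 = 6;  s_152 = 5;  s_153 = 3
  s_154 = 5;  s_155 = 6;  s_156 = 0;  s_157 = 4;  s_158 = 1;  s_159 = 5
  s_160 = 0;  s_161 = 5;  s_162 = 0;  s_163 = 2;  s_164 = 6;  s_165 = 1
  s_166 = 3;  s_167 = 3;  s_168 = 4;  s_169 = 0;  s_170 = 0;  s_171 = 5
  s_172 = 4;  s_173 = 4;  s_174 = 5;  s_175 = 6;  s_176 = 3;  s_177 = 5
  s_178 = 2;  s_179 = 1;  s_180 = 5;  s_181 = 4;  s_182 = 3;  s_183 = 6
  s_184 = 1;  s_185 = 4;  s_186 = 4;  s_187 = 2;  s_188 = 2;  s_189 = 2
  s_190 = 1;  s_191 = 6;  s_192 = 1;  s_193 = 1;  s_194 = 2;  s_195 = 1
  s_196 = 1;  s_197 = 0;  s_198 = 4;  s_199 = 5;  s_200 = 0;  s_201 = 6
  s_202 = 3;  s_203 = 0;  s_204 = 4;  s_205 = 4;  s_206 = 2;  s_207 = 1
  s_208 = 2;  s_209 = 3;  s_210 = 2;  s_211 = 3;  s_212 = 3;  s_213 = 5
  s_214 = 1;  s_215 = 5;  s_216 = 0;  s_217 = 6;  s_218 = 0;  s_219 = 0
  s_220 = 3;  s_221 = 6;  s_222 = 1;  s_223 = 0;  s_224 = 4;  s_225 = 3
  s_226 = 0;  s_227 = 3;  s_228 = 2;  s_229 = 4;  s_230 = 1;  s_231 = 3
  s_232 = 2;  s_233 = 2;  s_234 = 2;  s_235 = 0;  s_236 = 6;  s_237 = 3
  s_238 = 4;  s_239 = 4;  s_240 = 3;  s_241 = 4;  s_242 = 0;  s_243 = 1
  s_244 = 5;  s_245 = 2;  s_246 = 1;  s_247 = 3;  s_248 = 4;  s_249 = 0
  s_250 = 5;  s_251 = 5;  s_252 = 1;  s_253 = 3;  s_254 = 2;  s_255 = 3
  s_256 = 2;  s_257 = 5;  s_258 = 3;  s_259 = 1;  s_260 = 2;  s_261 = 1
  s_262 = 3;  s_263 = 0;  s_264 = 0;  s_265 = 6;  s_266 = 3;  s_267 = 2
  s_268 = 4;  s_269 = 0;  s_270 = 3;  s_271 = 4;  s_272 = 5;  s_273 = 4
  s_274 = 2;  s_275 = 2;  s_276 = 3;  s_277 = 1;  s_278 = 4;  s_279 = 5
  s_280 = 6;  s_281 = 0;  s_282 = 5;  s_283 = 1;  s_284 = 3;  s_285 = 4
  s_286 = 3;  s_287 = 5;  s_288 = 6
s_289 = 0·6 + 5·5 + 4·3 + 1·4 = 6
s_290 = 0·6 + 5·6 + 4·5 + 1·3 = 4

4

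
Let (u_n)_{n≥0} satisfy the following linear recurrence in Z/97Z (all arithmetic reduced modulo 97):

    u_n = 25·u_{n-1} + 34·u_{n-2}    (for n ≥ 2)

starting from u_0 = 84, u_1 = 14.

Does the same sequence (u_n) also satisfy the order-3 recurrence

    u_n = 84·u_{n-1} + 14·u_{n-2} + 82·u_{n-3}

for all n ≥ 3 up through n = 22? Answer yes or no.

no

Terms u_0..u_22: 84, 14, 5, 19, 63, 87, 49, 12, 26, 88, 77, 67, 25, 90, 93, 50, 47, 62, 44, 7, 22, 12, 78
n=3: candidate gives 35, actual u_3 = 19 ✗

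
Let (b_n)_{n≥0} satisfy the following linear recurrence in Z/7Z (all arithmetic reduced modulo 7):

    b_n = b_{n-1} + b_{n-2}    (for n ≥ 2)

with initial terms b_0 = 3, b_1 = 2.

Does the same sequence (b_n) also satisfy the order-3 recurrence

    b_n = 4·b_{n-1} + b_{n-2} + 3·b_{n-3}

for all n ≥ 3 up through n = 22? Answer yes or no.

Terms b_0..b_22: 3, 2, 5, 0, 5, 5, 3, 1, 4, 5, 2, 0, 2, 2, 4, 6, 3, 2, 5, 0, 5, 5, 3
n=3: candidate gives 3, actual b_3 = 0 ✗

no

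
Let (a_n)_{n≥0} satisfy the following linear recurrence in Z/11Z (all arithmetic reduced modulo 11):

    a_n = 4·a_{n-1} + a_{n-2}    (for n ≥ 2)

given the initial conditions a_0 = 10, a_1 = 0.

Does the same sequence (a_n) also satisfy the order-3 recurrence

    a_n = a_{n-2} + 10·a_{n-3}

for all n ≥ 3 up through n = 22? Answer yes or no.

no

Terms a_0..a_22: 10, 0, 10, 7, 5, 5, 3, 6, 5, 4, 10, 0, 10, 7, 5, 5, 3, 6, 5, 4, 10, 0, 10
n=3: candidate gives 1, actual a_3 = 7 ✗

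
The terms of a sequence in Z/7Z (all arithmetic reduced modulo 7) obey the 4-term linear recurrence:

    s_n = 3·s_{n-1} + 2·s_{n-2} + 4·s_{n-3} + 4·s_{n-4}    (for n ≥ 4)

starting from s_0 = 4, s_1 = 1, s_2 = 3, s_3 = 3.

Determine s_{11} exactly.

s_4 = 3·3 + 2·3 + 4·1 + 4·4 = 0
s_5 = 3·0 + 2·3 + 4·3 + 4·1 = 1
s_6 = 3·1 + 2·0 + 4·3 + 4·3 = 6
s_7 = 3·6 + 2·1 + 4·0 + 4·3 = 4
s_8 = 3·4 + 2·6 + 4·1 + 4·0 = 0
s_9 = 3·0 + 2·4 + 4·6 + 4·1 = 1
s_10 = 3·1 + 2·0 + 4·4 + 4·6 = 1
s_11 = 3·1 + 2·1 + 4·0 + 4·4 = 0

0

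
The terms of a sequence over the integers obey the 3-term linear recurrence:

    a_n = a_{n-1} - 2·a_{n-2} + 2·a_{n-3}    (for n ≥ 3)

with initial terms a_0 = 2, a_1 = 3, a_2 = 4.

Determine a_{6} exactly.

8

a_3 = 1·4 + -2·3 + 2·2 = 2
a_4 = 1·2 + -2·4 + 2·3 = 0
a_5 = 1·0 + -2·2 + 2·4 = 4
a_6 = 1·4 + -2·0 + 2·2 = 8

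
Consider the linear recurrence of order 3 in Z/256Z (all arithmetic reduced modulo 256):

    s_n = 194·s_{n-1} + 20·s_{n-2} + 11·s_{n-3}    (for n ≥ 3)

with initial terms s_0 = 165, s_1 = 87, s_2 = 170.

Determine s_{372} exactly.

13

s_3 = 194·170 + 20·87 + 11·165 = 183
s_4 = 194·183 + 20·170 + 11·87 = 179
s_5 = 194·179 + 20·183 + 11·170 = 64
s_6 = 194·64 + 20·179 + 11·183 = 89
s_7 = 194·89 + 20·64 + 11·179 = 35
s_8 = 194·35 + 20·89 + 11·64 = 58
Continuing the recurrence:
  s_9 = 131;  s_10 = 79;  s_11 = 152;  s_12 = 253;  s_13 = 255;  s_14 = 138
  s_15 = 95;  s_16 = 187;  s_17 = 16;  s_18 = 209;  s_19 = 171;  s_20 = 154
  s_21 = 11;  s_22 = 183;  s_23 = 40;  s_24 = 21;  s_25 = 231;  s_26 = 106
  s_27 = 71;  s_28 = 3;  s_29 = 96;  s_30 = 9;  s_31 = 115;  s_32 = 250
  s_33 = 211;  s_34 = 95;  s_35 = 56;  s_36 = 237;  s_37 = 15;  s_38 = 74
  s_39 = 111;  s_40 = 139;  s_41 = 48;  s_42 = 1;  s_43 = 123;  s_44 = 90
  s_45 = 219;  s_46 = 71;  s_47 = 200;  s_48 = 133;  s_49 = 119;  s_50 = 42
  s_51 = 215;  s_52 = 83;  s_53 = 128;  s_54 = 185;  s_55 = 195;  s_56 = 186
  s_57 = 35;  s_58 = 111;  s_59 = 216;  s_60 = 221;  s_61 = 31;  s_62 = 10
  s_63 = 127;  s_64 = 91;  s_65 = 80;  s_66 = 49;  s_67 = 75;  s_68 = 26
  s_69 = 171;  s_70 = 215;  s_71 = 104;  s_72 = 245;  s_73 = 7;  s_74 = 234
  s_75 = 103;  s_76 = 163;  s_77 = 160;  s_78 = 105;  s_79 = 19;  s_80 = 122
  s_81 = 115;  s_82 = 127;  s_83 = 120;  s_84 = 205;  s_85 = 47;  s_86 = 202
  s_87 = 143;  s_88 = 43;  s_89 = 112;  s_90 = 97;  s_91 = 27;  s_92 = 218
  s_93 = 123;  s_94 = 103;  s_95 = 8;  s_96 = 101;  s_97 = 151;  s_98 = 170
  s_99 = 247;  s_100 = 243;  s_101 = 192;  s_102 = 25;  s_103 = 99;  s_104 = 58
  s_105 = 195;  s_106 = 143;  s_107 = 24;  s_108 = 189;  s_109 = 63;  s_110 = 138
  s_111 = 159;  s_112 = 251;  s_113 = 144;  s_114 = 145;  s_115 = 235;  s_116 = 154
  s_117 = 75;  s_118 = 247;  s_119 = 168;  s_120 = 213;  s_121 = 39;  s_122 = 106
  s_123 = 135;  s_124 = 67;  s_125 = 224;  s_126 = 201;  s_127 = 179;  s_128 = 250
  s_129 = 19;  s_130 = 159;  s_131 = 184;  s_132 = 173;  s_133 = 79;  s_134 = 74
  s_135 = 175;  s_136 = 203;  s_137 = 176;  s_138 = 193;  s_139 = 187;  s_140 = 90
  s_141 = 27;  s_142 = 135;  s_143 = 72;  s_144 = 69;  s_145 = 183;  s_146 = 42
  s_147 = 23;  s_148 = 147;  s_149 = 0;  s_150 = 121;  s_151 = 3;  s_152 = 186
  s_153 = 99;  s_154 = 175;  s_155 = 88;  s_156 = 157;  s_157 = 95;  s_158 = 10
  s_159 = 191;  s_160 = 155;  s_161 = 208;  s_162 = 241;  s_163 = 139;  s_164 = 26
  s_165 = 235;  s_166 = 23;  s_167 = 232;  s_168 = 181;  s_169 = 71;  s_170 = 234
  s_171 = 167;  s_172 = 227;  s_173 = 32;  s_174 = 41;  s_175 = 83;  s_176 = 122
  s_177 = 179;  s_178 = 191;  s_179 = 248;  s_180 = 141;  s_181 = 111;  s_182 = 202
  s_183 = 207;  s_184 = 107;  s_185 = 240;  s_186 = 33;  s_187 = 91;  s_188 = 218
  s_189 = 187;  s_190 = 167;  s_191 = 136;  s_192 = 37;  s_193 = 215;  s_194 = 170
  s_195 = 55;  s_196 = 51;  s_197 = 64;  s_198 = 217;  s_199 = 163;  s_200 = 58
  s_201 = 3;  s_202 = 207;  s_203 = 152;  s_204 = 125;  s_205 = 127;  s_206 = 138
  s_207 = 223;  s_208 = 59;  s_209 = 16;  s_210 = 81;  s_211 = 43;  s_212 = 154
  s_213 = 139;  s_214 = 55;  s_215 = 40;  s_216 = 149;  s_217 = 103;  s_218 = 106
  s_219 = 199;  s_220 = 131;  s_221 = 96;  s_222 = 137;  s_223 = 243;  s_224 = 250
  s_225 = 83;  s_226 = 223;  s_227 = 56;  s_228 = 109;  s_229 = 143;  s_230 = 74
  s_231 = 239;  s_232 = 11;  s_233 = 48;  s_234 = 129;  s_235 = 251;  s_236 = 90
  s_237 = 91;  s_238 = 199;  s_239 = 200;  s_240 = 5;  s_241 = 247;  s_242 = 42
  s_243 = 87;  s_244 = 211;  s_245 = 128;  s_246 = 57;  s_247 = 67;  s_248 = 186
  s_249 = 163;  s_250 = 239;  s_251 = 216;  s_252 = 93;  s_253 = 159;  s_254 = 10
  s_255 = 255;  s_256 = 219;  s_257 = 80;  s_258 = 177;  s_259 = 203;  s_260 = 26
  s_261 = 43;  s_262 = 87;  s_263 = 104;  s_264 = 117;  s_265 = 135;  s_266 = 234
  s_267 = 231;  s_268 = 35;  s_269 = 160;  s_270 = 233;  s_271 = 147;  s_272 = 122
  s_273 = 243;  s_274 = 255;  s_275 = 120;  s_276 = 77;  s_277 = 175;  s_278 = 202
  s_279 = 15;  s_280 = 171;  s_281 = 112;  s_282 = 225;  s_283 = 155;  s_284 = 218
  s_285 = 251;  s_286 = 231;  s_287 = 8;  s_288 = 229;  s_289 = 23;  s_290 = 170
  s_291 = 119;  s_292 = 115;  s_293 = 192;  s_294 = 153;  s_295 = 227;  s_296 = 58
  s_297 = 67;  s_298 = 15;  s_299 = 24;  s_300 = 61;  s_301 = 191;  s_302 = 138
  s_303 = 31;  s_304 = 123;  s_305 = 144;  s_306 = 17;  s_307 = 107;  s_308 = 154
  s_309 = 203;  s_310 = 119;  s_311 = 168;  s_312 = 85;  s_313 = 167;  s_314 = 106
  s_315 = 7;  s_316 = 195;  s_317 = 224;  s_318 = 73;  s_319 = 51;  s_320 = 250
  s_321 = 147;  s_322 = 31;  s_323 = 184;  s_324 = 45;  s_325 = 207;  s_326 = 74
  s_327 = 47;  s_328 = 75;  s_329 = 176;  s_330 = 65;  s_331 = 59;  s_332 = 90
  s_333 = 155;  s_334 = 7;  s_335 = 72;  s_336 = 197;  s_337 = 55;  s_338 = 42
  s_339 = 151;  s_340 = 19;  s_341 = 0;  s_342 = 249;  s_343 = 131;  s_344 = 186
  s_345 = 227;  s_346 = 47;  s_347 = 88;  s_348 = 29;  s_349 = 223;  s_350 = 10
  s_351 = 63;  s_352 = 27;  s_353 = 208;  s_354 = 113;  s_355 = 11;  s_356 = 26
  s_357 = 107;  s_358 = 151;  s_359 = 232;  s_360 = 53;  s_361 = 199;  s_362 = 234
  s_363 = 39;  s_364 = 99;  s_365 = 32;  s_366 = 169;  s_367 = 211;  s_368 = 122
  s_369 = 51;  s_370 = 63
s_371 = 194·63 + 20·51 + 11·122 = 248
s_372 = 194·248 + 20·63 + 11·51 = 13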